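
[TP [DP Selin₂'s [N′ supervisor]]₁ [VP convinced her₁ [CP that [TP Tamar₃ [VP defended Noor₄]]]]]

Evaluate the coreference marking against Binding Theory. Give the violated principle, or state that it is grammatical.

The two coindexed NPs are *[Selin₂'s supervisor]₁* and *her₁*.
*her₁* is a pronoun. Its binding domain is the matrix TP, whose subject is [Selin₂'s supervisor]₁.
*[Selin₂'s supervisor]₁* c-commands it within that domain and carries the same index.
The pronoun is locally bound → Principle B violation.

Principle B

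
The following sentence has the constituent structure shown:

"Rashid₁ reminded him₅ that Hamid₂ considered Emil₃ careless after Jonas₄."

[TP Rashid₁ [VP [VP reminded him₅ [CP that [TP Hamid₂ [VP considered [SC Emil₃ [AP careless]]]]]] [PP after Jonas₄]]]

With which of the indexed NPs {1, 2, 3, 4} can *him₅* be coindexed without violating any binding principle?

{4}

*him* is a pronoun, so Principle B applies: it must be free in its binding domain.
Binding domain of *him₅*: the matrix TP, whose subject is Rashid₁.
*Rashid₁* c-commands the pronoun within its binding domain → coindexation would violate Principle B.
*Hamid₂*: the pronoun c-commands this R-expression → coindexation would violate Principle C on *Hamid₂*.
*Emil₃*: the pronoun c-commands this R-expression → coindexation would violate Principle C on *Emil₃*.
*Jonas₄* and the pronoun do not c-command one another → neither Principle B nor Principle C is at stake; coindexation permitted.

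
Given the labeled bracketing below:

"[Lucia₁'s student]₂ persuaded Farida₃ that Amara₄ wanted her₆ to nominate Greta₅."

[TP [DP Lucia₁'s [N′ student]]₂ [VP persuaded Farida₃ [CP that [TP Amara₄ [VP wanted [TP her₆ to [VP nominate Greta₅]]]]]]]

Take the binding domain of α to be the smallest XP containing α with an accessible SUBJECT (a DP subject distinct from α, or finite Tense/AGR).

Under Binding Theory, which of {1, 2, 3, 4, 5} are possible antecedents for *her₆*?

{1, 2, 3}

*her* is a pronoun, so Principle B applies: it must be free in its binding domain.
Binding domain of *her₆*: the embedded TP, whose subject is Amara₄.
*Lucia₁* and the pronoun do not c-command one another → neither Principle B nor Principle C is at stake; coindexation permitted.
*[Lucia₁'s student]₂* c-commands the pronoun but from outside its binding domain, and is not c-commanded by it → coindexation permitted.
*Farida₃* c-commands the pronoun but from outside its binding domain, and is not c-commanded by it → coindexation permitted.
*Amara₄* c-commands the pronoun within its binding domain → coindexation would violate Principle B.
*Greta₅*: the pronoun c-commands this R-expression → coindexation would violate Principle C on *Greta₅*.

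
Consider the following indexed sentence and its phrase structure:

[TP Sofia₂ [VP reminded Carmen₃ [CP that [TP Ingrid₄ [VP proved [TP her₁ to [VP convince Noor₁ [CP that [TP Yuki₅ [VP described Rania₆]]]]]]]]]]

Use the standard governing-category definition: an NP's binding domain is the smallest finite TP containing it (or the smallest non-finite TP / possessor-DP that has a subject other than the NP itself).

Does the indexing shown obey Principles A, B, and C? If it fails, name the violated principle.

The two coindexed NPs are *her₁* and *Noor₁*.
*Noor₁* is an R-expression. Principle C requires it to be free everywhere.
*her₁* c-commands it and carries the same index.
The R-expression is bound → Principle C violation.

Principle C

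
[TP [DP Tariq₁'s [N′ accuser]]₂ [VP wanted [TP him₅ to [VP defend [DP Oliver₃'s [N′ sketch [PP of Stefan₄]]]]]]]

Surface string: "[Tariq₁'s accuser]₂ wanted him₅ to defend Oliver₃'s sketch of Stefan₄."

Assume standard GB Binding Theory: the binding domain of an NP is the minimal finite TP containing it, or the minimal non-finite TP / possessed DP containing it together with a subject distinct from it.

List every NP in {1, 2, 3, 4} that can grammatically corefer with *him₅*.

*him* is a pronoun, so Principle B applies: it must be free in its binding domain.
Binding domain of *him₅*: the matrix TP, whose subject is [Tariq₁'s accuser]₂.
*Tariq₁* and the pronoun do not c-command one another → neither Principle B nor Principle C is at stake; coindexation permitted.
*[Tariq₁'s accuser]₂* c-commands the pronoun within its binding domain → coindexation would violate Principle B.
*Oliver₃*: the pronoun c-commands this R-expression → coindexation would violate Principle C on *Oliver₃*.
*Stefan₄*: the pronoun c-commands this R-expression → coindexation would violate Principle C on *Stefan₄*.

{1}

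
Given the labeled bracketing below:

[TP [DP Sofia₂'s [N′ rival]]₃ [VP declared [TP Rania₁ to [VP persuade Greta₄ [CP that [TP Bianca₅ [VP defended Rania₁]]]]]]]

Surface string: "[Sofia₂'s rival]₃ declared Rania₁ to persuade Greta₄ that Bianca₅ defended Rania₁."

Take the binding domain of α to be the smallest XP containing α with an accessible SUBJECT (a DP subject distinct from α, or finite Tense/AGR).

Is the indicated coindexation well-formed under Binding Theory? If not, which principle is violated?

The two coindexed NPs are *Rania₁* (the higher occurrence) and *Rania₁* (the lower occurrence).
*Rania₁* (the lower occurrence) is an R-expression. Principle C requires it to be free everywhere.
*Rania₁* (the higher occurrence) c-commands it and carries the same index.
The R-expression is bound → Principle C violation.

Principle C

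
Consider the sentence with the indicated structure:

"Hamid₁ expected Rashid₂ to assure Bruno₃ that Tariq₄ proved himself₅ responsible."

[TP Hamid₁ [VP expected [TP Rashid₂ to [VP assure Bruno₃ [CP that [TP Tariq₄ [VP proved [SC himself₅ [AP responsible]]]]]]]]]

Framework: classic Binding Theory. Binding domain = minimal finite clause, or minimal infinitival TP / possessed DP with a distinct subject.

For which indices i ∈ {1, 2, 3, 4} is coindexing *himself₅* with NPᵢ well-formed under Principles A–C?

{4}

*himself* is an anaphor, so Principle A applies: it must be bound in its binding domain.
Binding domain of *himself₅*: the embedded TP, whose subject is Tariq₄.
*Hamid₁* c-commands the anaphor but is outside its binding domain → cannot satisfy Principle A.
*Rashid₂* c-commands the anaphor but is outside its binding domain → cannot satisfy Principle A.
*Bruno₃* c-commands the anaphor but is outside its binding domain → cannot satisfy Principle A.
*Tariq₄* c-commands the anaphor within its binding domain → licit binder.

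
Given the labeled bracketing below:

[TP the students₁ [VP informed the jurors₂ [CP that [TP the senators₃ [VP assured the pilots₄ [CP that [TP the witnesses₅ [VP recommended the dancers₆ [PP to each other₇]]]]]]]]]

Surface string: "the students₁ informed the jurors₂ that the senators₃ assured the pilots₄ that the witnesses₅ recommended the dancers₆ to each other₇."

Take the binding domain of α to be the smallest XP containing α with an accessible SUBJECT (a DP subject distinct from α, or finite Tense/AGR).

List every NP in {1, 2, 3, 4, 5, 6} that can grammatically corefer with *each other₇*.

{5, 6}

*each other* is an anaphor, so Principle A applies: it must be bound in its binding domain.
Binding domain of *each other₇*: the embedded TP, whose subject is the witnesses₅.
*the students₁* c-commands the anaphor but is outside its binding domain → cannot satisfy Principle A.
*the jurors₂* c-commands the anaphor but is outside its binding domain → cannot satisfy Principle A.
*the senators₃* c-commands the anaphor but is outside its binding domain → cannot satisfy Principle A.
*the pilots₄* c-commands the anaphor but is outside its binding domain → cannot satisfy Principle A.
*the witnesses₅* c-commands the anaphor within its binding domain → licit binder.
*the dancers₆* c-commands the anaphor within its binding domain → licit binder.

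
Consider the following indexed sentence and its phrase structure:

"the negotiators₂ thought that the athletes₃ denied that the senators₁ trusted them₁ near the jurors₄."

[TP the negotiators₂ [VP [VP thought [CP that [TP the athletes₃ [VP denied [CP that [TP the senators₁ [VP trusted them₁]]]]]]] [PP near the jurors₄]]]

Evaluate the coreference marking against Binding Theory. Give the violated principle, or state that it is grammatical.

Principle B

The two coindexed NPs are *the senators₁* and *them₁*.
*them₁* is a pronoun. Its binding domain is the embedded TP, whose subject is the senators₁.
*the senators₁* c-commands it within that domain and carries the same index.
The pronoun is locally bound → Principle B violation.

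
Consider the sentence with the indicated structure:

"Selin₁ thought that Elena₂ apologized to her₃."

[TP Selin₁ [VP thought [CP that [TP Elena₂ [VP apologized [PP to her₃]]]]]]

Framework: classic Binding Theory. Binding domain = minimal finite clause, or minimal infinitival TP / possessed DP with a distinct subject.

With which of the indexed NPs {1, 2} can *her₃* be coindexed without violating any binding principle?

*her* is a pronoun, so Principle B applies: it must be free in its binding domain.
Binding domain of *her₃*: the embedded TP, whose subject is Elena₂.
*Selin₁* c-commands the pronoun but from outside its binding domain, and is not c-commanded by it → coindexation permitted.
*Elena₂* c-commands the pronoun within its binding domain → coindexation would violate Principle B.

{1}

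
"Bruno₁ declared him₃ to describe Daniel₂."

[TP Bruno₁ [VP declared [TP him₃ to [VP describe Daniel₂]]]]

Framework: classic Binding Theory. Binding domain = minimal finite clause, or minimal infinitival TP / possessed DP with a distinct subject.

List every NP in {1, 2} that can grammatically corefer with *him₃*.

*him* is a pronoun, so Principle B applies: it must be free in its binding domain.
Binding domain of *him₃*: the matrix TP, whose subject is Bruno₁.
*Bruno₁* c-commands the pronoun within its binding domain → coindexation would violate Principle B.
*Daniel₂*: the pronoun c-commands this R-expression → coindexation would violate Principle C on *Daniel₂*.

none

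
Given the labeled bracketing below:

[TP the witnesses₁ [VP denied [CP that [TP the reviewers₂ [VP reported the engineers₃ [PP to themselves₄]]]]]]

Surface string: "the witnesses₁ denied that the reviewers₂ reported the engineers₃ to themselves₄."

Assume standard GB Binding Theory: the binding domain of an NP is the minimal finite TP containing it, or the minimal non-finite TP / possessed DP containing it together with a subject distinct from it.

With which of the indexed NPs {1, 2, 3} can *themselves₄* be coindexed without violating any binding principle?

{2, 3}

*themselves* is an anaphor, so Principle A applies: it must be bound in its binding domain.
Binding domain of *themselves₄*: the embedded TP, whose subject is the reviewers₂.
*the witnesses₁* c-commands the anaphor but is outside its binding domain → cannot satisfy Principle A.
*the reviewers₂* c-commands the anaphor within its binding domain → licit binder.
*the engineers₃* c-commands the anaphor within its binding domain → licit binder.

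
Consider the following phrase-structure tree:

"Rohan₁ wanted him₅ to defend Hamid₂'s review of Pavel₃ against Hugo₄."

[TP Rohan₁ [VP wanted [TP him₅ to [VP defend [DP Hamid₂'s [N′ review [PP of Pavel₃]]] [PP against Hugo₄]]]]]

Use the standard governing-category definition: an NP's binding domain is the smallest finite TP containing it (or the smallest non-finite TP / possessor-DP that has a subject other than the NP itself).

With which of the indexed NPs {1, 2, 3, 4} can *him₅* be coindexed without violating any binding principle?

none

*him* is a pronoun, so Principle B applies: it must be free in its binding domain.
Binding domain of *him₅*: the matrix TP, whose subject is Rohan₁.
*Rohan₁* c-commands the pronoun within its binding domain → coindexation would violate Principle B.
*Hamid₂*: the pronoun c-commands this R-expression → coindexation would violate Principle C on *Hamid₂*.
*Pavel₃*: the pronoun c-commands this R-expression → coindexation would violate Principle C on *Pavel₃*.
*Hugo₄*: the pronoun c-commands this R-expression → coindexation would violate Principle C on *Hugo₄*.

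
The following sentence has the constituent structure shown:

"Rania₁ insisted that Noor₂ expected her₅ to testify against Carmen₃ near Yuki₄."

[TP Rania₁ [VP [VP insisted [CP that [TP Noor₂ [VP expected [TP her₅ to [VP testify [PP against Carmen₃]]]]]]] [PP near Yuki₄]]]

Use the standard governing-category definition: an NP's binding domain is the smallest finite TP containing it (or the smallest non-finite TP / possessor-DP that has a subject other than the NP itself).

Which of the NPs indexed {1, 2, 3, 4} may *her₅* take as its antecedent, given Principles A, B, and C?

{1, 4}

*her* is a pronoun, so Principle B applies: it must be free in its binding domain.
Binding domain of *her₅*: the embedded TP, whose subject is Noor₂.
*Rania₁* c-commands the pronoun but from outside its binding domain, and is not c-commanded by it → coindexation permitted.
*Noor₂* c-commands the pronoun within its binding domain → coindexation would violate Principle B.
*Carmen₃*: the pronoun c-commands this R-expression → coindexation would violate Principle C on *Carmen₃*.
*Yuki₄* and the pronoun do not c-command one another → neither Principle B nor Principle C is at stake; coindexation permitted.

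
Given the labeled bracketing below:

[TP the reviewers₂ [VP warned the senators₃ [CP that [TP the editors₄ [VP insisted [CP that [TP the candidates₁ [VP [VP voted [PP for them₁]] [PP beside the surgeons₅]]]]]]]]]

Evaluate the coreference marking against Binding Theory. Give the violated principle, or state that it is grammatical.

Principle B

The two coindexed NPs are *the candidates₁* and *them₁*.
*them₁* is a pronoun. Its binding domain is the embedded TP, whose subject is the candidates₁.
*the candidates₁* c-commands it within that domain and carries the same index.
The pronoun is locally bound → Principle B violation.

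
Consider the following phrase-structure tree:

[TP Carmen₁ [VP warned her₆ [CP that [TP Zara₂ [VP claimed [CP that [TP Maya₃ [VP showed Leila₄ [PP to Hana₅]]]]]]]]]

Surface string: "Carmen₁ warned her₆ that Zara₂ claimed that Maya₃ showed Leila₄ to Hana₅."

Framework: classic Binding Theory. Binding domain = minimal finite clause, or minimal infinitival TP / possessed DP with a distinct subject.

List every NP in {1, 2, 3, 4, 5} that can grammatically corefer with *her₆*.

*her* is a pronoun, so Principle B applies: it must be free in its binding domain.
Binding domain of *her₆*: the matrix TP, whose subject is Carmen₁.
*Carmen₁* c-commands the pronoun within its binding domain → coindexation would violate Principle B.
*Zara₂*: the pronoun c-commands this R-expression → coindexation would violate Principle C on *Zara₂*.
*Maya₃*: the pronoun c-commands this R-expression → coindexation would violate Principle C on *Maya₃*.
*Leila₄*: the pronoun c-commands this R-expression → coindexation would violate Principle C on *Leila₄*.
*Hana₅*: the pronoun c-commands this R-expression → coindexation would violate Principle C on *Hana₅*.

none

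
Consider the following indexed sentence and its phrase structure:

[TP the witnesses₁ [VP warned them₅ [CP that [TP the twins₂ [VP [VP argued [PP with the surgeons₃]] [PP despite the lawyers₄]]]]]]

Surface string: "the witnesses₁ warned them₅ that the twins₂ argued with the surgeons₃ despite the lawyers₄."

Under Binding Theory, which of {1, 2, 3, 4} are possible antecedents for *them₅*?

none

*them* is a pronoun, so Principle B applies: it must be free in its binding domain.
Binding domain of *them₅*: the matrix TP, whose subject is the witnesses₁.
*the witnesses₁* c-commands the pronoun within its binding domain → coindexation would violate Principle B.
*the twins₂*: the pronoun c-commands this R-expression → coindexation would violate Principle C on *the twins₂*.
*the surgeons₃*: the pronoun c-commands this R-expression → coindexation would violate Principle C on *the surgeons₃*.
*the lawyers₄*: the pronoun c-commands this R-expression → coindexation would violate Principle C on *the lawyers₄*.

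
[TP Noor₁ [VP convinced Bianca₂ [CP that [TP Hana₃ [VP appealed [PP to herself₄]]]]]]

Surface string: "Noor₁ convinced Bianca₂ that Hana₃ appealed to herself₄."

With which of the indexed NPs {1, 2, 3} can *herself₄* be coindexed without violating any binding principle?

*herself* is an anaphor, so Principle A applies: it must be bound in its binding domain.
Binding domain of *herself₄*: the embedded TP, whose subject is Hana₃.
*Noor₁* c-commands the anaphor but is outside its binding domain → cannot satisfy Principle A.
*Bianca₂* c-commands the anaphor but is outside its binding domain → cannot satisfy Principle A.
*Hana₃* c-commands the anaphor within its binding domain → licit binder.

{3}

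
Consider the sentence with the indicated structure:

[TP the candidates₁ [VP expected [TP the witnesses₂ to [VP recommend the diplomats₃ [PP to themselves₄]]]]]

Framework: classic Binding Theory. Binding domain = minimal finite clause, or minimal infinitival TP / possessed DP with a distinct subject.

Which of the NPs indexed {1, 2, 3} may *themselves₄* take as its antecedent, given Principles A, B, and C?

*themselves* is an anaphor, so Principle A applies: it must be bound in its binding domain.
Binding domain of *themselves₄*: the embedded TP, whose subject is the witnesses₂.
*the candidates₁* c-commands the anaphor but is outside its binding domain → cannot satisfy Principle A.
*the witnesses₂* c-commands the anaphor within its binding domain → licit binder.
*the diplomats₃* c-commands the anaphor within its binding domain → licit binder.

{2, 3}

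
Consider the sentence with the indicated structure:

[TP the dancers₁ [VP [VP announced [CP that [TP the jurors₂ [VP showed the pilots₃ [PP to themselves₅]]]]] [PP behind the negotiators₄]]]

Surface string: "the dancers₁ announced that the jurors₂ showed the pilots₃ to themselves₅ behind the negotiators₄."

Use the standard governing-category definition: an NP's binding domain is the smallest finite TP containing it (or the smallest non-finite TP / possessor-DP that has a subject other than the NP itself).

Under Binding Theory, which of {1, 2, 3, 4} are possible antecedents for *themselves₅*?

{2, 3}

*themselves* is an anaphor, so Principle A applies: it must be bound in its binding domain.
Binding domain of *themselves₅*: the embedded TP, whose subject is the jurors₂.
*the dancers₁* c-commands the anaphor but is outside its binding domain → cannot satisfy Principle A.
*the jurors₂* c-commands the anaphor within its binding domain → licit binder.
*the pilots₃* c-commands the anaphor within its binding domain → licit binder.
*the negotiators₄* does not c-command the anaphor → cannot bind it.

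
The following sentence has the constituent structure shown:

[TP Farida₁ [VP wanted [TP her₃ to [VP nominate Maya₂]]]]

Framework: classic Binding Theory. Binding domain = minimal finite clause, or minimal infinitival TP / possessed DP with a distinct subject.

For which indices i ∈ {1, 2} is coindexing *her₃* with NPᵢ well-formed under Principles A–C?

*her* is a pronoun, so Principle B applies: it must be free in its binding domain.
Binding domain of *her₃*: the matrix TP, whose subject is Farida₁.
*Farida₁* c-commands the pronoun within its binding domain → coindexation would violate Principle B.
*Maya₂*: the pronoun c-commands this R-expression → coindexation would violate Principle C on *Maya₂*.

none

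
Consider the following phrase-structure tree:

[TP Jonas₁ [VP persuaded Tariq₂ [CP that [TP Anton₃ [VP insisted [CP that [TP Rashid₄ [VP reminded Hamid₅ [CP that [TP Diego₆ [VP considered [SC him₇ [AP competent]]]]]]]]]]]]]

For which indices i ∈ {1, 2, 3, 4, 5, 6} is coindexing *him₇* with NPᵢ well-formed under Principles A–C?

*him* is a pronoun, so Principle B applies: it must be free in its binding domain.
Binding domain of *him₇*: the embedded TP, whose subject is Diego₆.
*Jonas₁* c-commands the pronoun but from outside its binding domain, and is not c-commanded by it → coindexation permitted.
*Tariq₂* c-commands the pronoun but from outside its binding domain, and is not c-commanded by it → coindexation permitted.
*Anton₃* c-commands the pronoun but from outside its binding domain, and is not c-commanded by it → coindexation permitted.
*Rashid₄* c-commands the pronoun but from outside its binding domain, and is not c-commanded by it → coindexation permitted.
*Hamid₅* c-commands the pronoun but from outside its binding domain, and is not c-commanded by it → coindexation permitted.
*Diego₆* c-commands the pronoun within its binding domain → coindexation would violate Principle B.

{1, 2, 3, 4, 5}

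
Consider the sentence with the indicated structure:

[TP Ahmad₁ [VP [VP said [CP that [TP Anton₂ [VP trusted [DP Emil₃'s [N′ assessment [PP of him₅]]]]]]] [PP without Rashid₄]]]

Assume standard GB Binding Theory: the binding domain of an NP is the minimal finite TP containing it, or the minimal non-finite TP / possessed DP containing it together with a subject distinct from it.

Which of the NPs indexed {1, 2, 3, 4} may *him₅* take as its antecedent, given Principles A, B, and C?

*him* is a pronoun, so Principle B applies: it must be free in its binding domain.
Binding domain of *him₅*: the possessed DP, whose subject is Emil₃.
*Ahmad₁* c-commands the pronoun but from outside its binding domain, and is not c-commanded by it → coindexation permitted.
*Anton₂* c-commands the pronoun but from outside its binding domain, and is not c-commanded by it → coindexation permitted.
*Emil₃* c-commands the pronoun within its binding domain → coindexation would violate Principle B.
*Rashid₄* and the pronoun do not c-command one another → neither Principle B nor Principle C is at stake; coindexation permitted.

{1, 2, 4}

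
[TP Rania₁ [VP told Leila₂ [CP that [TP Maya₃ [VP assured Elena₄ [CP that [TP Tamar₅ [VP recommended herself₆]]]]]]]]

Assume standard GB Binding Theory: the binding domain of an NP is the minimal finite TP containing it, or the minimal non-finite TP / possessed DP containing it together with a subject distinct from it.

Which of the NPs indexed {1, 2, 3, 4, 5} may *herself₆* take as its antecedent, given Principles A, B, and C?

{5}

*herself* is an anaphor, so Principle A applies: it must be bound in its binding domain.
Binding domain of *herself₆*: the embedded TP, whose subject is Tamar₅.
*Rania₁* c-commands the anaphor but is outside its binding domain → cannot satisfy Principle A.
*Leila₂* c-commands the anaphor but is outside its binding domain → cannot satisfy Principle A.
*Maya₃* c-commands the anaphor but is outside its binding domain → cannot satisfy Principle A.
*Elena₄* c-commands the anaphor but is outside its binding domain → cannot satisfy Principle A.
*Tamar₅* c-commands the anaphor within its binding domain → licit binder.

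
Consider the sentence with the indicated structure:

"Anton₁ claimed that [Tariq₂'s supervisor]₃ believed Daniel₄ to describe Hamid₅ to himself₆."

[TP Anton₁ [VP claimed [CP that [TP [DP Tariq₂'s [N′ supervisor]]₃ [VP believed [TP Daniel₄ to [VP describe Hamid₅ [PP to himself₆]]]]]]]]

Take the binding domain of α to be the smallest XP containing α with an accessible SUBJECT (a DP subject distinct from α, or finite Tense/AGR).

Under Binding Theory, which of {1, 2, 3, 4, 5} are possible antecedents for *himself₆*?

{4, 5}

*himself* is an anaphor, so Principle A applies: it must be bound in its binding domain.
Binding domain of *himself₆*: the embedded TP, whose subject is Daniel₄.
*Anton₁* c-commands the anaphor but is outside its binding domain → cannot satisfy Principle A.
*Tariq₂* does not c-command the anaphor → cannot bind it.
*[Tariq₂'s supervisor]₃* c-commands the anaphor but is outside its binding domain → cannot satisfy Principle A.
*Daniel₄* c-commands the anaphor within its binding domain → licit binder.
*Hamid₅* c-commands the anaphor within its binding domain → licit binder.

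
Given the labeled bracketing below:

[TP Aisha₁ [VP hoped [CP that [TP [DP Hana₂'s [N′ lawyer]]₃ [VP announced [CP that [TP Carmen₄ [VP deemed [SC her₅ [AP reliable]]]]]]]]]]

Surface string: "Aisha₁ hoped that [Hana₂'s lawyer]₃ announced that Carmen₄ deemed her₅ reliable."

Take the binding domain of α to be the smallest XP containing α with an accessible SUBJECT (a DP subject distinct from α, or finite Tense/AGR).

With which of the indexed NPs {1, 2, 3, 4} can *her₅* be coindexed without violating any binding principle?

*her* is a pronoun, so Principle B applies: it must be free in its binding domain.
Binding domain of *her₅*: the embedded TP, whose subject is Carmen₄.
*Aisha₁* c-commands the pronoun but from outside its binding domain, and is not c-commanded by it → coindexation permitted.
*Hana₂* and the pronoun do not c-command one another → neither Principle B nor Principle C is at stake; coindexation permitted.
*[Hana₂'s lawyer]₃* c-commands the pronoun but from outside its binding domain, and is not c-commanded by it → coindexation permitted.
*Carmen₄* c-commands the pronoun within its binding domain → coindexation would violate Principle B.

{1, 2, 3}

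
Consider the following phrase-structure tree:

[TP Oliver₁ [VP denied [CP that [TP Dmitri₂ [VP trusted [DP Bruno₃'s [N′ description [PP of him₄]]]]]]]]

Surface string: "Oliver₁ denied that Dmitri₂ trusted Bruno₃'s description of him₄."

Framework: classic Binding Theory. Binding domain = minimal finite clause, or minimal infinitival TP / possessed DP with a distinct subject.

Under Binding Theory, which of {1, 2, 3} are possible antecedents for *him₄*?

{1, 2}

*him* is a pronoun, so Principle B applies: it must be free in its binding domain.
Binding domain of *him₄*: the possessed DP, whose subject is Bruno₃.
*Oliver₁* c-commands the pronoun but from outside its binding domain, and is not c-commanded by it → coindexation permitted.
*Dmitri₂* c-commands the pronoun but from outside its binding domain, and is not c-commanded by it → coindexation permitted.
*Bruno₃* c-commands the pronoun within its binding domain → coindexation would violate Principle B.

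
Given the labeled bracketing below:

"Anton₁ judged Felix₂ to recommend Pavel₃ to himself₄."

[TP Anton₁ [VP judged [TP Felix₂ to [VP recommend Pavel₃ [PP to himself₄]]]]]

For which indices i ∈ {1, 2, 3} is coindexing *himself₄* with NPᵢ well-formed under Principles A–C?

{2, 3}

*himself* is an anaphor, so Principle A applies: it must be bound in its binding domain.
Binding domain of *himself₄*: the embedded TP, whose subject is Felix₂.
*Anton₁* c-commands the anaphor but is outside its binding domain → cannot satisfy Principle A.
*Felix₂* c-commands the anaphor within its binding domain → licit binder.
*Pavel₃* c-commands the anaphor within its binding domain → licit binder.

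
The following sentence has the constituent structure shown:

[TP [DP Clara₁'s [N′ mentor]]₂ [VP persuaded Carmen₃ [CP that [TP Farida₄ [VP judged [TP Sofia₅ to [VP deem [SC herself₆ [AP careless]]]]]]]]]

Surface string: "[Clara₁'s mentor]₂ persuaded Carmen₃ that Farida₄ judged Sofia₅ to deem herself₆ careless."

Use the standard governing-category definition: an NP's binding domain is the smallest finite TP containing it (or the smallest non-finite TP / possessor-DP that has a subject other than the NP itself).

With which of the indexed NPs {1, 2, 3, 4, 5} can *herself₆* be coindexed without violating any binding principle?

*herself* is an anaphor, so Principle A applies: it must be bound in its binding domain.
Binding domain of *herself₆*: the embedded TP, whose subject is Sofia₅.
*Clara₁* does not c-command the anaphor → cannot bind it.
*[Clara₁'s mentor]₂* c-commands the anaphor but is outside its binding domain → cannot satisfy Principle A.
*Carmen₃* c-commands the anaphor but is outside its binding domain → cannot satisfy Principle A.
*Farida₄* c-commands the anaphor but is outside its binding domain → cannot satisfy Principle A.
*Sofia₅* c-commands the anaphor within its binding domain → licit binder.

{5}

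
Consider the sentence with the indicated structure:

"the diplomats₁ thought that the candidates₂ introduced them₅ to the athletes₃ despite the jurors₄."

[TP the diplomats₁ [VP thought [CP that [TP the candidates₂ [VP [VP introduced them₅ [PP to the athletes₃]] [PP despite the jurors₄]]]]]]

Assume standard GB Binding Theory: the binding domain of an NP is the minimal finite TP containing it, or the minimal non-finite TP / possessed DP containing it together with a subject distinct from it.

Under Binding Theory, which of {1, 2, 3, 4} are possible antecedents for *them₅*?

{1, 4}

*them* is a pronoun, so Principle B applies: it must be free in its binding domain.
Binding domain of *them₅*: the embedded TP, whose subject is the candidates₂.
*the diplomats₁* c-commands the pronoun but from outside its binding domain, and is not c-commanded by it → coindexation permitted.
*the candidates₂* c-commands the pronoun within its binding domain → coindexation would violate Principle B.
*the athletes₃*: the pronoun c-commands this R-expression → coindexation would violate Principle C on *the athletes₃*.
*the jurors₄* and the pronoun do not c-command one another → neither Principle B nor Principle C is at stake; coindexation permitted.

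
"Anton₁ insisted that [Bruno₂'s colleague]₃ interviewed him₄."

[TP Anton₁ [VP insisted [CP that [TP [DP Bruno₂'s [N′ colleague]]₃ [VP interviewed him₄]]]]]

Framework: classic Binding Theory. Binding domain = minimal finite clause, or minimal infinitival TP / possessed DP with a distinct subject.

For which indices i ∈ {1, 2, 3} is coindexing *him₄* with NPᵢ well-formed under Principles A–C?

*him* is a pronoun, so Principle B applies: it must be free in its binding domain.
Binding domain of *him₄*: the embedded TP, whose subject is [Bruno₂'s colleague]₃.
*Anton₁* c-commands the pronoun but from outside its binding domain, and is not c-commanded by it → coindexation permitted.
*Bruno₂* and the pronoun do not c-command one another → neither Principle B nor Principle C is at stake; coindexation permitted.
*[Bruno₂'s colleague]₃* c-commands the pronoun within its binding domain → coindexation would violate Principle B.

{1, 2}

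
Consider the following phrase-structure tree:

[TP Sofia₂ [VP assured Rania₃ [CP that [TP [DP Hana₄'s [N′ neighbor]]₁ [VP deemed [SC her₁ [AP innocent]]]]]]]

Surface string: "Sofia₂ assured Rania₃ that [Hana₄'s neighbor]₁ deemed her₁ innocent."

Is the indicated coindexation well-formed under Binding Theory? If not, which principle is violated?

The two coindexed NPs are *[Hana₄'s neighbor]₁* and *her₁*.
*her₁* is a pronoun. Its binding domain is the embedded TP, whose subject is [Hana₄'s neighbor]₁.
*[Hana₄'s neighbor]₁* c-commands it within that domain and carries the same index.
The pronoun is locally bound → Principle B violation.

Principle B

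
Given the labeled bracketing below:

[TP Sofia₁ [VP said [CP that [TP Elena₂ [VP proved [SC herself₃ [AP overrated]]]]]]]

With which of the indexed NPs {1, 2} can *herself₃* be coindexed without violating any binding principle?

*herself* is an anaphor, so Principle A applies: it must be bound in its binding domain.
Binding domain of *herself₃*: the embedded TP, whose subject is Elena₂.
*Sofia₁* c-commands the anaphor but is outside its binding domain → cannot satisfy Principle A.
*Elena₂* c-commands the anaphor within its binding domain → licit binder.

{2}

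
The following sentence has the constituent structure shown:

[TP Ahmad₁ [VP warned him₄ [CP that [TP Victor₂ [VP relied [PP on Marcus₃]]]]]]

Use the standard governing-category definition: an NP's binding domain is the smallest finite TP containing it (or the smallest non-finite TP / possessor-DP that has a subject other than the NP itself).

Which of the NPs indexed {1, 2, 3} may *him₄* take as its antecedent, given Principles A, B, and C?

*him* is a pronoun, so Principle B applies: it must be free in its binding domain.
Binding domain of *him₄*: the matrix TP, whose subject is Ahmad₁.
*Ahmad₁* c-commands the pronoun within its binding domain → coindexation would violate Principle B.
*Victor₂*: the pronoun c-commands this R-expression → coindexation would violate Principle C on *Victor₂*.
*Marcus₃*: the pronoun c-commands this R-expression → coindexation would violate Principle C on *Marcus₃*.

none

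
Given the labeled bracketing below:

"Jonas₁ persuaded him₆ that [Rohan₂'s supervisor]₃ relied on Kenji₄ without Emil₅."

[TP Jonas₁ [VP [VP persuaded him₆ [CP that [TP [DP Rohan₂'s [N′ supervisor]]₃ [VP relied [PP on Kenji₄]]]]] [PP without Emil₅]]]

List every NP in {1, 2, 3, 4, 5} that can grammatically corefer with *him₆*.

*him* is a pronoun, so Principle B applies: it must be free in its binding domain.
Binding domain of *him₆*: the matrix TP, whose subject is Jonas₁.
*Jonas₁* c-commands the pronoun within its binding domain → coindexation would violate Principle B.
*Rohan₂*: the pronoun c-commands this R-expression → coindexation would violate Principle C on *Rohan₂*.
*[Rohan₂'s supervisor]₃*: the pronoun c-commands this R-expression → coindexation would violate Principle C on *[Rohan₂'s supervisor]₃*.
*Kenji₄*: the pronoun c-commands this R-expression → coindexation would violate Principle C on *Kenji₄*.
*Emil₅* and the pronoun do not c-command one another → neither Principle B nor Principle C is at stake; coindexation permitted.

{5}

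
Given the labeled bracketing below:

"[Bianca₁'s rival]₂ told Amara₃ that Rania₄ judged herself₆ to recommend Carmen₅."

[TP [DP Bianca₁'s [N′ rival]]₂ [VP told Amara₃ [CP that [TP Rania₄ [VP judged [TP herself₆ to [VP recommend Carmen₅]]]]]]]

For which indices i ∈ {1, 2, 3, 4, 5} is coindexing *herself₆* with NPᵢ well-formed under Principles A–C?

{4}

*herself* is an anaphor, so Principle A applies: it must be bound in its binding domain.
Binding domain of *herself₆*: the embedded TP, whose subject is Rania₄.
*Bianca₁* does not c-command the anaphor → cannot bind it.
*[Bianca₁'s rival]₂* c-commands the anaphor but is outside its binding domain → cannot satisfy Principle A.
*Amara₃* c-commands the anaphor but is outside its binding domain → cannot satisfy Principle A.
*Rania₄* c-commands the anaphor within its binding domain → licit binder.
*Carmen₅* does not c-command the anaphor → cannot bind it.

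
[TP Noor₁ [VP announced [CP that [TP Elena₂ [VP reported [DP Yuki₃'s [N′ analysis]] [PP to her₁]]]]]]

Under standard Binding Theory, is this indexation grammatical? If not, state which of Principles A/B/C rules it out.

The two coindexed NPs are *Noor₁* and *her₁*.
*her₁* is a pronoun; its binding domain is the embedded TP, whose subject is Elena₂. Within that domain it is c-commanded only by *Elena₂*, which carries a different index — the pronoun is free locally, so Principle B holds.
*Noor₁* is an R-expression; *her₁* does not c-command it, and no other NP shares its index, so Principle C is satisfied.
All principles are respected.

grammatical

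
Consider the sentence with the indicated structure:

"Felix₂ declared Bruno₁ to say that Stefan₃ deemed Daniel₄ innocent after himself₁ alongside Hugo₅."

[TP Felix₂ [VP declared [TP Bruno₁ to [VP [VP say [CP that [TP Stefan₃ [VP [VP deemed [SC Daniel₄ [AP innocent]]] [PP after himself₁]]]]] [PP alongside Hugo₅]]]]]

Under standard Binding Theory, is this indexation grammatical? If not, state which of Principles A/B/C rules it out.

Principle A

The two coindexed NPs are *Bruno₁* and *himself₁*.
*himself₁* is an anaphor. Principle A requires it to be bound within its binding domain — the embedded TP, whose subject is Stefan₃.
Within that domain it is c-commanded by *Stefan₃*, which does not share its index.
*Bruno₁* does c-command the anaphor, but from outside its binding domain.
The anaphor is unbound in its domain → Principle A violation.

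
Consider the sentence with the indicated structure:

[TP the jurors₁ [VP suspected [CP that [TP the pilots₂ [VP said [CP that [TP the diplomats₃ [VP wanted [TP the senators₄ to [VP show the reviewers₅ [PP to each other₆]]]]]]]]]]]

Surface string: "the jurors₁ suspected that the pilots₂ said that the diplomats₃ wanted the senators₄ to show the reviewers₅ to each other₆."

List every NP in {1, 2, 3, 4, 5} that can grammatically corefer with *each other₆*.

{4, 5}

*each other* is an anaphor, so Principle A applies: it must be bound in its binding domain.
Binding domain of *each other₆*: the embedded TP, whose subject is the senators₄.
*the jurors₁* c-commands the anaphor but is outside its binding domain → cannot satisfy Principle A.
*the pilots₂* c-commands the anaphor but is outside its binding domain → cannot satisfy Principle A.
*the diplomats₃* c-commands the anaphor but is outside its binding domain → cannot satisfy Principle A.
*the senators₄* c-commands the anaphor within its binding domain → licit binder.
*the reviewers₅* c-commands the anaphor within its binding domain → licit binder.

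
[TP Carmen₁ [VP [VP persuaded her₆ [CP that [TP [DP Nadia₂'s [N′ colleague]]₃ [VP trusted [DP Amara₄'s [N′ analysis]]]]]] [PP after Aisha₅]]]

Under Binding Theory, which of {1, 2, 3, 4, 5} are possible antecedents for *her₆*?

{5}

*her* is a pronoun, so Principle B applies: it must be free in its binding domain.
Binding domain of *her₆*: the matrix TP, whose subject is Carmen₁.
*Carmen₁* c-commands the pronoun within its binding domain → coindexation would violate Principle B.
*Nadia₂*: the pronoun c-commands this R-expression → coindexation would violate Principle C on *Nadia₂*.
*[Nadia₂'s colleague]₃*: the pronoun c-commands this R-expression → coindexation would violate Principle C on *[Nadia₂'s colleague]₃*.
*Amara₄*: the pronoun c-commands this R-expression → coindexation would violate Principle C on *Amara₄*.
*Aisha₅* and the pronoun do not c-command one another → neither Principle B nor Principle C is at stake; coindexation permitted.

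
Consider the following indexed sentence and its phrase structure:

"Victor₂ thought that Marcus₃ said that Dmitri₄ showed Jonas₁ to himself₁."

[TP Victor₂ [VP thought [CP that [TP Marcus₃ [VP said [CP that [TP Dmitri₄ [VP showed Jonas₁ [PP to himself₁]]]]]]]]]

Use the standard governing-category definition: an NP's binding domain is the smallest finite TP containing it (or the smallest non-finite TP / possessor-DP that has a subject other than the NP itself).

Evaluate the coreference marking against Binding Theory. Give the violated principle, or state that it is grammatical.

grammatical

The two coindexed NPs are *Jonas₁* and *himself₁*.
*himself₁* is an anaphor; its binding domain is the embedded TP, whose subject is Dmitri₄. *Jonas₁* c-commands it within that domain and shares its index, so Principle A is satisfied.
*Jonas₁* is an R-expression; *himself₁* does not c-command it, and no other NP shares its index, so Principle C is satisfied.
All principles are respected.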